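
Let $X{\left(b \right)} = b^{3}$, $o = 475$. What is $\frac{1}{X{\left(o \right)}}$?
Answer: $\frac{1}{107171875} \approx 9.3308 \cdot 10^{-9}$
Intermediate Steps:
$\frac{1}{X{\left(o \right)}} = \frac{1}{475^{3}} = \frac{1}{107171875}$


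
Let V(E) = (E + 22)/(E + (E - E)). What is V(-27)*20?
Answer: 100/27 ≈ 3.7037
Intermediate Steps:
V(E) = (22 + E)/E (V(E) = (22 + E)/(E + 0) = (22 + E)/E)
V(-27)*20 = ((22 - 27)/(-27))*20 = -1/27*(-5)*20 = (5/27)*20 = 100/27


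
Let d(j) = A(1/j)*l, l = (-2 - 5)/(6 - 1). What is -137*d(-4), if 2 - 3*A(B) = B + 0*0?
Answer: 2877/20 ≈ 143.85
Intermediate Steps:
l = -7/5 ≈ -1.4000
A(B) = ⅔ - B/3 (A(B) = ⅔ - (B + 0*0)/3 = ⅔ - (B + 0)/3 = ⅔ - B/3)
d(j) = -14/15 + 7/(15*j) (d(j) = (⅔ - 1/(3*j))*(-7/5) = -14/15 + 7/(15*j))
-137*d(-4) = -959*(1 - 2*(-4))/(15*(-4)) = -959*(-1)*(1 + 8)/(15*4) = -959*(-1)*9/(15*4) = -137*(-21/20) = 2877/20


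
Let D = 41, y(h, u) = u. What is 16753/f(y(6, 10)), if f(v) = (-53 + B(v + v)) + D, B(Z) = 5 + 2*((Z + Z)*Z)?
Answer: 16753/1593 ≈ 10.517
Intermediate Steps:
B(Z) = 5 + 4*Z² (B(Z) = 5 + 2*((2*Z)*Z) = 5 + 2*(2*Z²) = 5 + 4*Z²)
f(v) = -7 + 16*v² (f(v) = (-53 + (5 + 4*(v + v)²)) + 41 = (-53 + (5 + 4*(2*v)²)) + 41 = (-53 + (5 + 4*(4*v²))) + 41 = (-53 + (5 + 16*v²)) + 41 = (-48 + 16*v²) + 41 = -7 + 16*v²)
16753/f(y(6, 10)) = 16753/(-7 + 16*10²) = 16753/(-7 + 16*100) = 16753/(-7 + 1600) = 16753/1593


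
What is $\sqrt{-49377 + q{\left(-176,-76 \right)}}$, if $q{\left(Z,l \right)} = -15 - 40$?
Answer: $2 i \sqrt{12358} \approx 222.33 i$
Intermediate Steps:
$q{\left(Z,l \right)} = -55$ ($q{\left(Z,l \right)} = -15 - 40 = -55$)
$\sqrt{-49377 + q{\left(-176,-76 \right)}} = \sqrt{-49377 - 55} = \sqrt{-49432} = 2 i \sqrt{12358}$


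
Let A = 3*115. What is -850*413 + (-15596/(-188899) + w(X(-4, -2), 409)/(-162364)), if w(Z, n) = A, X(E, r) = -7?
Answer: -10766840482639011/30670397236 ≈ -3.5105e+5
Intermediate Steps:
A = 345
w(Z, n) = 345
-850*413 + (-15596/(-188899) + w(X(-4, -2), 409)/(-162364)) = -850*413 + (-15596/(-188899) + 345/(-162364)) = -351050 + (-15596*(-1/188899) + 345*(-1/162364)) = -351050 + (15596/188899 - 345/162364) = -351050 + 2467058789/30670397236 = -10766840482639011/30670397236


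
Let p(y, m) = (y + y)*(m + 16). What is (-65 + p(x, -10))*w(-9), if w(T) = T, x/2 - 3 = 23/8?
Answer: -684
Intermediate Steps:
x = 47/4 (x = 6 + 2*(23/8) = 6 + 23/4 = 47/4 ≈ 11.750)
p(y, m) = 2*y*(16 + m) (p(y, m) = (2*y)*(16 + m) = 2*y*(16 + m))
(-65 + p(x, -10))*w(-9) = (-65 + 2*(47/4)*(16 - 10))*(-9) = (-65 + 2*(47/4)*6)*(-9) = (-65 + 141)*(-9) = 76*(-9) = -684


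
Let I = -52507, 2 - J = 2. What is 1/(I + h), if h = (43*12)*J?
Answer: -1/52507 ≈ -1.9045e-5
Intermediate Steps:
J = 0 (J = 2 - 1*2 = 2 - 2 = 0)
h = 0 (h = (43*12)*0 = 516*0 = 0)
1/(I + h) = 1/(-52507 + 0) = 1/(-52507) = -1/52507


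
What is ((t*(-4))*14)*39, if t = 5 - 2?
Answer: -6552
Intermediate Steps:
t = 3
((t*(-4))*14)*39 = ((3*(-4))*14)*39 = -12*14*39 = -168*39 = -6552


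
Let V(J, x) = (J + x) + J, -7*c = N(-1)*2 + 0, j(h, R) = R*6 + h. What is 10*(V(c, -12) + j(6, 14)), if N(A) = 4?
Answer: 5300/7 ≈ 757.14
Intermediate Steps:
j(h, R) = h + 6*R (j(h, R) = 6*R + h = h + 6*R)
c = -8/7 (c = -(4*2 + 0)/7 = -(8 + 0)/7 = -⅐*8 = -8/7 ≈ -1.1429)
V(J, x) = x + 2*J
10*(V(c, -12) + j(6, 14)) = 10*((-12 + 2*(-8/7)) + (6 + 6*14)) = 10*((-12 - 16/7) + (6 + 84)) = 10*(-100/7 + 90) = 10*(530/7) = 5300/7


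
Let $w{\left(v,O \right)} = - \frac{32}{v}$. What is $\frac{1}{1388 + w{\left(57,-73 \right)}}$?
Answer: $\frac{57}{79084} \approx 0.00072075$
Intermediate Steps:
$\frac{1}{1388 + w{\left(57,-73 \right)}} = \frac{1}{1388 - \frac{32}{57}} = \frac{1}{\frac{79084}{57}} = \frac{57}{79084}$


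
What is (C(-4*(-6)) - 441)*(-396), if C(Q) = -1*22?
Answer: 183348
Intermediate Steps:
C(Q) = -22
(C(-4*(-6)) - 441)*(-396) = (-22 - 441)*(-396) = -463*(-396) = 183348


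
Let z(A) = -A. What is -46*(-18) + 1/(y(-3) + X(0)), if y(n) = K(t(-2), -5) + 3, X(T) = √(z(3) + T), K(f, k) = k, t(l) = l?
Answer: 5794/7 - I*√3/7 ≈ 827.71 - 0.24744*I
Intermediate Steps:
X(T) = √(-3 + T) (X(T) = √(-1*3 + T) = √(-3 + T))
y(n) = -2 (y(n) = -5 + 3 = -2)
-46*(-18) + 1/(y(-3) + X(0)) = -46*(-18) + 1/(-2 + √(-3 + 0)) = 828 + 1/(-2 + √(-3)) = 828 + 1/(-2 + I*√3)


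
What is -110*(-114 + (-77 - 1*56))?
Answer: 27170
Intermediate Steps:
-110*(-114 + (-77 - 1*56)) = -110*(-114 + (-77 - 56)) = -110*(-114 - 133) = -110*(-247) = 27170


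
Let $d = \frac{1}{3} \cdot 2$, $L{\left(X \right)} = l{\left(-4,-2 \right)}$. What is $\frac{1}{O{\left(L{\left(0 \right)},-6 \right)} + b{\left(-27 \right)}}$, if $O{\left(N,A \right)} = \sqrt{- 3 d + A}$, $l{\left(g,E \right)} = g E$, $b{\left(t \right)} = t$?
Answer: $- \frac{27}{737} - \frac{2 i \sqrt{2}}{737} \approx -0.036635 - 0.0038378 i$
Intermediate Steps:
$l{\left(g,E \right)} = E g$
$L{\left(X \right)} = 8$ ($L{\left(X \right)} = \left(-2\right) \left(-4\right) = 8$)
$d = \frac{2}{3}$ ($d = \frac{1}{3} \cdot 2 = \frac{2}{3} \approx 0.66667$)
$O{\left(N,A \right)} = \sqrt{-2 + A}$ ($O{\left(N,A \right)} = \sqrt{\left(-3\right) \frac{2}{3} + A} = \sqrt{-2 + A}$)
$\frac{1}{O{\left(L{\left(0 \right)},-6 \right)} + b{\left(-27 \right)}} = \frac{1}{\sqrt{-2 - 6} - 27} = \frac{1}{\sqrt{-8} - 27} = \frac{1}{2 i \sqrt{2} - 27} = \frac{1}{-27 + 2 i \sqrt{2}}$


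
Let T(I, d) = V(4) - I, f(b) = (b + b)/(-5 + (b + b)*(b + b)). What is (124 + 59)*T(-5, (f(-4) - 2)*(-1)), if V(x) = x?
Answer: 1647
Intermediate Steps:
f(b) = 2*b/(-5 + 4*b²) (f(b) = (2*b)/(-5 + (2*b)*(2*b)) = (2*b)/(-5 + 4*b²) = 2*b/(-5 + 4*b²))
T(I, d) = 4 - I
(124 + 59)*T(-5, (f(-4) - 2)*(-1)) = (124 + 59)*(4 - 1*(-5)) = 183*(4 + 5) = 183*9 = 1647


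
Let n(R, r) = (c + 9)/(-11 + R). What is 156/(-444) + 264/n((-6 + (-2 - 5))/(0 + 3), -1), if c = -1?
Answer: -18735/37 ≈ -506.35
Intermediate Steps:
n(R, r) = 8/(-11 + R) (n(R, r) = (-1 + 9)/(-11 + R) = 8/(-11 + R))
156/(-444) + 264/n((-6 + (-2 - 5))/(0 + 3), -1) = 156/(-444) + 264/((8/(-11 + (-6 + (-2 - 5))/(0 + 3)))) = 156*(-1/444) + 264/((8/(-11 + (-6 - 7)/3))) = -13/37 + 264/((8/(-11 - 13*⅓))) = -13/37 + 264/((8/(-11 - 13/3))) = -13/37 + 264/((8/(-46/3))) = -13/37 + 264/((8*(-3/46))) = -13/37 + 264/(-12/23) = -13/37 + 264*(-23/12) = -13/37 - 506 = -18735/37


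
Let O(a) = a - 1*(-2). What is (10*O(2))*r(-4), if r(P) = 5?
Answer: 200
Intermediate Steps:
O(a) = 2 + a (O(a) = a + 2 = 2 + a)
(10*O(2))*r(-4) = (10*(2 + 2))*5 = (10*4)*5 = 40*5 = 200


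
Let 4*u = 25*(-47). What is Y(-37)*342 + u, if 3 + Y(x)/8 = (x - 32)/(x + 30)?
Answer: 517087/28 ≈ 18467.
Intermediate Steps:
Y(x) = -24 + 8*(-32 + x)/(30 + x) (Y(x) = -24 + 8*((x - 32)/(x + 30)) = -24 + 8*((-32 + x)/(30 + x)) = -24 + 8*(-32 + x)/(30 + x))
u = -1175/4 (u = (25*(-47))/4 = (¼)*(-1175) = -1175/4 ≈ -293.75)
Y(-37)*342 + u = (16*(-61 - 1*(-37))/(30 - 37))*342 - 1175/4 = (16*(-61 + 37)/(-7))*342 - 1175/4 = (16*(-⅐)*(-24))*342 - 1175/4 = (384/7)*342 - 1175/4 = 131328/7 - 1175/4 = 517087/28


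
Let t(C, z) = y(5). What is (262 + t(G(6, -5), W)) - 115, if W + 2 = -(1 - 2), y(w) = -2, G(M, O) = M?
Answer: 145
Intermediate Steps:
W = -1 (W = -2 - (1 - 2) = -2 - 1*(-1) = -2 + 1 = -1)
t(C, z) = -2
(262 + t(G(6, -5), W)) - 115 = (262 - 2) - 115 = 260 - 115 = 145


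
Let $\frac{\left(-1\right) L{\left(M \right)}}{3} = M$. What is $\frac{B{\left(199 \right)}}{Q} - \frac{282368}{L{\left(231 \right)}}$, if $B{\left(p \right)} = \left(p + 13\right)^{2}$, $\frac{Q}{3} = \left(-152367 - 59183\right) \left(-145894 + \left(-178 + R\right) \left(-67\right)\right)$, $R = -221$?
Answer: $\frac{72633433010168}{178260174675} \approx 407.46$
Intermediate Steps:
$L{\left(M \right)} = - 3 M$
$Q = 75625528650$ ($Q = 3 \left(-152367 - 59183\right) \left(-145894 + \left(-178 - 221\right) \left(-67\right)\right) = 3 \left(- 211550 \left(-145894 - -26733\right)\right) = 3 \left(- 211550 \left(-145894 + 26733\right)\right) = 3 \left(\left(-211550\right) \left(-119161\right)\right) = 3 \cdot 25208509550 = 75625528650$)
$B{\left(p \right)} = \left(13 + p\right)^{2}$
$\frac{B{\left(199 \right)}}{Q} - \frac{282368}{L{\left(231 \right)}} = \frac{\left(13 + 199\right)^{2}}{75625528650} - \frac{282368}{\left(-3\right) 231} = 212^{2} \cdot \frac{1}{75625528650} - \frac{282368}{-693} = 44944 \cdot \frac{1}{75625528650} - - \frac{282368}{693} = \frac{22472}{37812764325} + \frac{282368}{693} = \frac{72633433010168}{178260174675}$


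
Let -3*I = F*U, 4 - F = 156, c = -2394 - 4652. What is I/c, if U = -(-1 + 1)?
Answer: 0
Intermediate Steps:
U = 0 (U = -1*0 = 0)
c = -7046
F = -152 (F = 4 - 1*156 = 4 - 156 = -152)
I = 0 (I = -(-152)*0/3 = -⅓*0 = 0)
I/c = 0/(-7046) = 0*(-1/7046) = 0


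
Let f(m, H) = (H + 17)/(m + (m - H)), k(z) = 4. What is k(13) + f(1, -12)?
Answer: 61/14 ≈ 4.3571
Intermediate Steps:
f(m, H) = (17 + H)/(-H + 2*m)
k(13) + f(1, -12) = 4 + (17 - 12)/(-1*(-12) + 2*1) = 4 + 5/(12 + 2) = 4 + 5/14 = 61/14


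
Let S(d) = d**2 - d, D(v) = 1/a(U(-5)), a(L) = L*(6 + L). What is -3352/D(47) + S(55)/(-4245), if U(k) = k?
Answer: 4742882/283 ≈ 16759.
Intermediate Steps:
D(v) = -1/5 (D(v) = 1/(-5*(6 - 5)) = 1/(-5*1) = 1/(-5) = -1/5)
-3352/D(47) + S(55)/(-4245) = -3352/(-1/5) + (55*(-1 + 55))/(-4245) = -3352*(-5) + (55*54)*(-1/4245) = 16760 + 2970*(-1/4245) = 16760 - 198/283 = 4742882/283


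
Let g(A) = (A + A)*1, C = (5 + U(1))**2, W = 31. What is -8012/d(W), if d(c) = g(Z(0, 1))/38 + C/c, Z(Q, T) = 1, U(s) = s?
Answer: -4719068/715 ≈ -6600.1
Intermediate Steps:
C = 36 (C = (5 + 1)**2 = 6**2 = 36)
g(A) = 2*A (g(A) = (2*A)*1 = 2*A)
d(c) = 1/19 + 36/c (d(c) = (2*1)/38 + 36/c = 2*(1/38) + 36/c = 1/19 + 36/c)
-8012/d(W) = -8012*589/(684 + 31) = -8012/((1/19)*(1/31)*715) = -8012/715/589 = -8012*589/715 = -4719068/715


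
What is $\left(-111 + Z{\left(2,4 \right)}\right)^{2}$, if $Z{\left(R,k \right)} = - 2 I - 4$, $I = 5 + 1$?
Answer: $16129$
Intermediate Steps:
$I = 6$
$Z{\left(R,k \right)} = -16$ ($Z{\left(R,k \right)} = \left(-2\right) 6 - 4 = -12 - 4 = -16$)
$\left(-111 + Z{\left(2,4 \right)}\right)^{2} = \left(-111 - 16\right)^{2} = \left(-127\right)^{2} = 16129$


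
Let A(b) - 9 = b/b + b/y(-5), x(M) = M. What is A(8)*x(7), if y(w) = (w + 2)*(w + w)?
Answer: 1078/15 ≈ 71.867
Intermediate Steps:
y(w) = 2*w*(2 + w) (y(w) = (2 + w)*(2*w) = 2*w*(2 + w))
A(b) = 10 + b/30 (A(b) = 9 + (b/b + b/((2*(-5)*(2 - 5)))) = 9 + (1 + b/((2*(-5)*(-3)))) = 9 + (1 + b/30) = 10 + b/30)
A(8)*x(7) = (10 + (1/30)*8)*7 = (10 + 4/15)*7 = (154/15)*7 = 1078/15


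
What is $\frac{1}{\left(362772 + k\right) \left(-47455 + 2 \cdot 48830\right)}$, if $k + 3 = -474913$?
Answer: $- \frac{1}{5630189520} \approx -1.7761 \cdot 10^{-10}$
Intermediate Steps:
$k = -474916$ ($k = -3 - 474913 = -474916$)
$\frac{1}{\left(362772 + k\right) \left(-47455 + 2 \cdot 48830\right)} = \frac{1}{\left(362772 - 474916\right) \left(-47455 + 2 \cdot 48830\right)} = \frac{1}{\left(-112144\right) \left(-47455 + 97660\right)} = \frac{1}{\left(-112144\right) 50205} = \frac{1}{-5630189520} = - \frac{1}{5630189520}$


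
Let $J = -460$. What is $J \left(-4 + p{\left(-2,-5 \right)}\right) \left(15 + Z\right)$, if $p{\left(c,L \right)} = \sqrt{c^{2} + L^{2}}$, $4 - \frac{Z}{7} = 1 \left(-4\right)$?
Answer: $130640 - 32660 \sqrt{29} \approx -45240.0$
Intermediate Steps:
$Z = 56$ ($Z = 28 - 7 \cdot 1 \left(-4\right) = 28 - -28 = 28 + 28 = 56$)
$p{\left(c,L \right)} = \sqrt{L^{2} + c^{2}}$
$J \left(-4 + p{\left(-2,-5 \right)}\right) \left(15 + Z\right) = - 460 \left(-4 + \sqrt{\left(-5\right)^{2} + \left(-2\right)^{2}}\right) \left(15 + 56\right) = - 460 \left(-4 + \sqrt{25 + 4}\right) 71 = - 460 \left(-4 + \sqrt{29}\right) 71 = - 460 \left(-284 + 71 \sqrt{29}\right) = 130640 - 32660 \sqrt{29}$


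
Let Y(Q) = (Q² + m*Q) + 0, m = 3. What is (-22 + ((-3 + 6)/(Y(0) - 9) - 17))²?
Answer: 13924/9 ≈ 1547.1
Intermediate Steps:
Y(Q) = Q² + 3*Q (Y(Q) = (Q² + 3*Q) + 0 = Q² + 3*Q)
(-22 + ((-3 + 6)/(Y(0) - 9) - 17))² = (-22 + ((-3 + 6)/(0*(3 + 0) - 9) - 17))² = (-22 + (3/(0*3 - 9) - 17))² = (-22 + (3/(0 - 9) - 17))² = (-22 + (3/(-9) - 17))² = (-22 + (3*(-⅑) - 17))² = (-22 + (-⅓ - 17))² = (-22 - 52/3)² = (-118/3)² = 13924/9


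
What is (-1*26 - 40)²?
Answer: 4356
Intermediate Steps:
(-1*26 - 40)² = (-26 - 40)² = (-66)² = 4356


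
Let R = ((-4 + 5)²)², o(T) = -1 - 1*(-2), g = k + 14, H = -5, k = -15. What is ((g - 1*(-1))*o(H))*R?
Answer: 0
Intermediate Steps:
g = -1 (g = -15 + 14 = -1)
o(T) = 1 (o(T) = -1 + 2 = 1)
R = 1 (R = (1²)² = 1² = 1)
((g - 1*(-1))*o(H))*R = ((-1 - 1*(-1))*1)*1 = ((-1 + 1)*1)*1 = (0*1)*1 = 0*1 = 0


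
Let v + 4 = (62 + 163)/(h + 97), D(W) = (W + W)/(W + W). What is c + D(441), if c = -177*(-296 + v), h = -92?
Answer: 45136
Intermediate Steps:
D(W) = 1 (D(W) = (2*W)/((2*W)) = (2*W)*(1/(2*W)) = 1)
v = 41 (v = -4 + (62 + 163)/(-92 + 97) = -4 + 225/5 = -4 + 225*(⅕) = -4 + 45 = 41)
c = 45135 (c = -177*(-296 + 41) = -177*(-255) = 45135)
c + D(441) = 45135 + 1 = 45136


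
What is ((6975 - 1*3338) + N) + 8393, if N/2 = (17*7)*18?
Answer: 16314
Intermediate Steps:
N = 4284 (N = 2*((17*7)*18) = 2*(119*18) = 2*2142 = 4284)
((6975 - 1*3338) + N) + 8393 = ((6975 - 1*3338) + 4284) + 8393 = ((6975 - 3338) + 4284) + 8393 = (3637 + 4284) + 8393 = 7921 + 8393 = 16314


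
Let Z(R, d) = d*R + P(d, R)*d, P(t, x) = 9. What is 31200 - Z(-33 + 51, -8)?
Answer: 31416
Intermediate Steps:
Z(R, d) = 9*d + R*d (Z(R, d) = d*R + 9*d = R*d + 9*d = 9*d + R*d)
31200 - Z(-33 + 51, -8) = 31200 - (-8)*(9 + (-33 + 51)) = 31200 - (-8)*(9 + 18) = 31200 - (-8)*27 = 31200 - 1*(-216) = 31200 + 216 = 31416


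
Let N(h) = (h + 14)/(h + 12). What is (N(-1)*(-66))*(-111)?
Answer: 8658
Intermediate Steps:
N(h) = (14 + h)/(12 + h)
(N(-1)*(-66))*(-111) = (((14 - 1)/(12 - 1))*(-66))*(-111) = ((13/11)*(-66))*(-111) = -78*(-111) = 8658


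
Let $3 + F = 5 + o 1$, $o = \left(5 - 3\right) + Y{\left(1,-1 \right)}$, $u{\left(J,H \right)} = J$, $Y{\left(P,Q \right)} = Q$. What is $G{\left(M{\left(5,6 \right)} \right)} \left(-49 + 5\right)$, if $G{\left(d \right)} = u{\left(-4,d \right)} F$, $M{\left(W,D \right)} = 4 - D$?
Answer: $528$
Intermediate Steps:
$o = 1$ ($o = \left(5 - 3\right) - 1 = 2 - 1 = 1$)
$F = 3$ ($F = -3 + \left(5 + 1 \cdot 1\right) = -3 + \left(5 + 1\right) = -3 + 6 = 3$)
$G{\left(d \right)} = -12$ ($G{\left(d \right)} = \left(-4\right) 3 = -12$)
$G{\left(M{\left(5,6 \right)} \right)} \left(-49 + 5\right) = - 12 \left(-49 + 5\right) = \left(-12\right) \left(-44\right) = 528$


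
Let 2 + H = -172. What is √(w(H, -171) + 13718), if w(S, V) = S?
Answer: 2*√3386 ≈ 116.38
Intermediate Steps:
H = -174 (H = -2 - 172 = -174)
√(w(H, -171) + 13718) = √(-174 + 13718) = √13544 = 2*√3386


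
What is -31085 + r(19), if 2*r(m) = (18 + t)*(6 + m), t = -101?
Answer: -64245/2 ≈ -32123.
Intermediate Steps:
r(m) = -249 - 83*m/2 (r(m) = ((18 - 101)*(6 + m))/2 = (-83*(6 + m))/2 = (-498 - 83*m)/2 = -249 - 83*m/2)
-31085 + r(19) = -31085 + (-249 - 83/2*19) = -31085 + (-249 - 1577/2) = -31085 - 2075/2 = -64245/2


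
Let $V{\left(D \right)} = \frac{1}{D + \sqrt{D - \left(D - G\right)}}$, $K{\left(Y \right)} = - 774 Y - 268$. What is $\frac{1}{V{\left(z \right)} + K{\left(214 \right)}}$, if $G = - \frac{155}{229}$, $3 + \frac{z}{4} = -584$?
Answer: $- \frac{209453961630476}{34749250139547744101} + \frac{i \sqrt{35495}}{34749250139547744101} \approx -6.0276 \cdot 10^{-6} + 5.4217 \cdot 10^{-18} i$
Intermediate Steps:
$z = -2348$ ($z = -12 + 4 \left(-584\right) = -12 - 2336 = -2348$)
$K{\left(Y \right)} = -268 - 774 Y$
$G = - \frac{155}{229}$ ($G = \left(-155\right) \frac{1}{229} = - \frac{155}{229} \approx -0.67686$)
$V{\left(D \right)} = \frac{1}{D + \frac{i \sqrt{35495}}{229}}$ ($V{\left(D \right)} = \frac{1}{D + \sqrt{D - \left(\frac{155}{229} + D\right)}} = \frac{1}{D + \sqrt{- \frac{155}{229}}} = \frac{1}{D + \frac{i \sqrt{35495}}{229}}$)
$\frac{1}{V{\left(z \right)} + K{\left(214 \right)}} = \frac{1}{\frac{229}{229 \left(-2348\right) + i \sqrt{35495}} - 165904} = \frac{1}{\frac{229}{-537692 + i \sqrt{35495}} - 165904} = \frac{1}{-165904 + \frac{229}{-537692 + i \sqrt{35495}}}$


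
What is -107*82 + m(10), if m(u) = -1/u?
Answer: -87741/10 ≈ -8774.1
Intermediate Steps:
-107*82 + m(10) = -107*82 - 1/10 = -8774 - 1*⅒ = -8774 - ⅒ = -87741/10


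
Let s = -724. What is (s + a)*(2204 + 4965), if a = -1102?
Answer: -13090594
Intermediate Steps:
(s + a)*(2204 + 4965) = (-724 - 1102)*(2204 + 4965) = -1826*7169 = -13090594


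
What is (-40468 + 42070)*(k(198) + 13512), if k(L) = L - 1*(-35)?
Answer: 22019490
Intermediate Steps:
k(L) = 35 + L (k(L) = L + 35 = 35 + L)
(-40468 + 42070)*(k(198) + 13512) = (-40468 + 42070)*((35 + 198) + 13512) = 1602*(233 + 13512) = 1602*13745 = 22019490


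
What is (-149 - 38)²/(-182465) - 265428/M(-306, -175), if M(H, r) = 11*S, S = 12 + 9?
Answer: -16146465953/14049805 ≈ -1149.2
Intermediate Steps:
S = 21
M(H, r) = 231 (M(H, r) = 11*21 = 231)
(-149 - 38)²/(-182465) - 265428/M(-306, -175) = (-149 - 38)²/(-182465) - 265428/231 = (-187)²*(-1/182465) - 265428*1/231 = 34969*(-1/182465) - 88476/77 = -34969/182465 - 88476/77 = -16146465953/14049805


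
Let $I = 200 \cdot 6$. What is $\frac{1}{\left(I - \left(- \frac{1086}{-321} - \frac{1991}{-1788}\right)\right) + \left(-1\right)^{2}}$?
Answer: $\frac{191316}{228910223} \approx 0.00083577$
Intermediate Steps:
$I = 1200$
$\frac{1}{\left(I - \left(- \frac{1086}{-321} - \frac{1991}{-1788}\right)\right) + \left(-1\right)^{2}} = \frac{1}{\left(1200 - \left(- \frac{1086}{-321} - \frac{1991}{-1788}\right)\right) + \left(-1\right)^{2}} = \frac{1}{\left(1200 - \left(\left(-1086\right) \left(- \frac{1}{321}\right) - - \frac{1991}{1788}\right)\right) + 1} = \frac{1}{\left(1200 - \left(\frac{362}{107} + \frac{1991}{1788}\right)\right) + 1} = \frac{1}{\left(1200 - \frac{860293}{191316}\right) + 1} = \frac{1}{\frac{228718907}{191316} + 1} = \frac{1}{\frac{228910223}{191316}} = \frac{191316}{228910223}$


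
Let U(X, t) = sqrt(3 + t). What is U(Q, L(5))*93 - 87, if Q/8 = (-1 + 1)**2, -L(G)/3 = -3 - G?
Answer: -87 + 279*sqrt(3) ≈ 396.24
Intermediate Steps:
L(G) = 9 + 3*G (L(G) = -3*(-3 - G) = 9 + 3*G)
Q = 0 (Q = 8*(-1 + 1)**2 = 8*0**2 = 8*0 = 0)
U(Q, L(5))*93 - 87 = sqrt(3 + (9 + 3*5))*93 - 87 = sqrt(3 + (9 + 15))*93 - 87 = sqrt(3 + 24)*93 - 87 = sqrt(27)*93 - 87 = (3*sqrt(3))*93 - 87 = 279*sqrt(3) - 87 = -87 + 279*sqrt(3)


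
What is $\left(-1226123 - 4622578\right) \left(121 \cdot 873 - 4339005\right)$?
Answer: $24759727049772$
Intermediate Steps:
$\left(-1226123 - 4622578\right) \left(121 \cdot 873 - 4339005\right) = - 5848701 \left(105633 - 4339005\right) = \left(-5848701\right) \left(-4233372\right) = 24759727049772$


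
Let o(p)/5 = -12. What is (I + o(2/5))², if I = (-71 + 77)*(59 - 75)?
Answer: 24336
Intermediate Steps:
o(p) = -60 (o(p) = 5*(-12) = -60)
I = -96 (I = 6*(-16) = -96)
(I + o(2/5))² = (-96 - 60)² = (-156)² = 24336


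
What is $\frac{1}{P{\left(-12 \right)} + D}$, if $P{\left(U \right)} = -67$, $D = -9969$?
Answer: $- \frac{1}{10036} \approx -9.9641 \cdot 10^{-5}$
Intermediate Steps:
$\frac{1}{P{\left(-12 \right)} + D} = \frac{1}{-67 - 9969} = \frac{1}{-10036} = - \frac{1}{10036}$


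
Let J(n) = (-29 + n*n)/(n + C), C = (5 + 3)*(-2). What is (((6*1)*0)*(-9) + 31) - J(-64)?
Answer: 6547/80 ≈ 81.838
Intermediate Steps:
C = -16 (C = 8*(-2) = -16)
J(n) = (-29 + n²)/(-16 + n) (J(n) = (-29 + n*n)/(n - 16) = (-29 + n²)/(-16 + n))
(((6*1)*0)*(-9) + 31) - J(-64) = (((6*1)*0)*(-9) + 31) - (-29 + (-64)²)/(-16 - 64) = ((6*0)*(-9) + 31) - (-29 + 4096)/(-80) = (0*(-9) + 31) - (-1)*4067/80 = (0 + 31) - 1*(-4067/80) = 31 + 4067/80 = 6547/80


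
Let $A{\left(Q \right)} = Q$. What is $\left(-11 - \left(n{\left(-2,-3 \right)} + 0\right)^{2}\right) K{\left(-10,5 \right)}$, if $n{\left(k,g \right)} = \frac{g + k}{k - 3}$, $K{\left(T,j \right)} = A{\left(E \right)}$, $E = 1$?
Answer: $-12$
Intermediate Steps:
$K{\left(T,j \right)} = 1$
$n{\left(k,g \right)} = \frac{g + k}{-3 + k}$
$\left(-11 - \left(n{\left(-2,-3 \right)} + 0\right)^{2}\right) K{\left(-10,5 \right)} = \left(-11 - \left(\frac{-3 - 2}{-3 - 2} + 0\right)^{2}\right) 1 = \left(-11 - \left(\frac{1}{-5} \left(-5\right) + 0\right)^{2}\right) 1 = \left(-11 - \left(\left(- \frac{1}{5}\right) \left(-5\right) + 0\right)^{2}\right) 1 = \left(-11 - \left(1 + 0\right)^{2}\right) 1 = \left(-11 - 1^{2}\right) 1 = \left(-11 - 1\right) 1 = \left(-12\right) 1 = -12$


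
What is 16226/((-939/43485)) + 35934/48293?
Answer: -11358302902568/15115709 ≈ -7.5142e+5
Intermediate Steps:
16226/((-939/43485)) + 35934/48293 = 16226/((-939*1/43485)) + 35934*(1/48293) = 16226/(-313/14495) + 35934/48293 = 16226*(-14495/313) + 35934/48293 = -235195870/313 + 35934/48293 = -11358302902568/15115709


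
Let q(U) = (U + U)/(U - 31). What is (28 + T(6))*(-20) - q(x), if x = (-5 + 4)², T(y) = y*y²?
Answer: -73199/15 ≈ -4879.9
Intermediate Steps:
T(y) = y³
x = 1 (x = (-1)² = 1)
q(U) = 2*U/(-31 + U) (q(U) = (2*U)/(-31 + U) = 2*U/(-31 + U))
(28 + T(6))*(-20) - q(x) = (28 + 6³)*(-20) - 2/(-31 + 1) = (28 + 216)*(-20) - 2/(-30) = 244*(-20) - 2*(-1)/30 = -4880 - 1*(-1/15) = -4880 + 1/15 = -73199/15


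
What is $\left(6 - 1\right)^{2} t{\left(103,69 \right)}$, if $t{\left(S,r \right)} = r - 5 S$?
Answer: $-11150$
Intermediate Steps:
$t{\left(S,r \right)} = r - 5 S$
$\left(6 - 1\right)^{2} t{\left(103,69 \right)} = \left(6 - 1\right)^{2} \left(69 - 515\right) = 5^{2} \left(69 - 515\right) = 25 \left(-446\right) = -11150$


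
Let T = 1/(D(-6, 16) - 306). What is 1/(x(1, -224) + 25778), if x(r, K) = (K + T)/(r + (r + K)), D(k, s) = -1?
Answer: 22718/585647527 ≈ 3.8791e-5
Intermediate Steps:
T = -1/307 (T = 1/(-1 - 306) = 1/(-307) = -1/307 ≈ -0.0032573)
x(r, K) = (-1/307 + K)/(K + 2*r) (x(r, K) = (K - 1/307)/(r + (r + K)) = (-1/307 + K)/(r + (K + r)) = (-1/307 + K)/(K + 2*r))
1/(x(1, -224) + 25778) = 1/((-1/307 - 224)/(-224 + 2*1) + 25778) = 1/(-68769/307/(-224 + 2) + 25778) = 1/(-68769/307/(-222) + 25778) = 1/(-1/222*(-68769/307) + 25778) = 1/(22923/22718 + 25778) = 1/(585647527/22718) = 22718/585647527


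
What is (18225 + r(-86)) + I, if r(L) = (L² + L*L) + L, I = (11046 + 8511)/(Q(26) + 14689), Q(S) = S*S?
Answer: 506004372/15365 ≈ 32932.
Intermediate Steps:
Q(S) = S²
I = 19557/15365 (I = (11046 + 8511)/(26² + 14689) = 19557/(676 + 14689) = 19557/15365 ≈ 1.2728)
r(L) = L + 2*L² (r(L) = (L² + L²) + L = 2*L² + L = L + 2*L²)
(18225 + r(-86)) + I = (18225 - 86*(1 + 2*(-86))) + 19557/15365 = (18225 - 86*(1 - 172)) + 19557/15365 = (18225 - 86*(-171)) + 19557/15365 = (18225 + 14706) + 19557/15365 = 32931 + 19557/15365 = 506004372/15365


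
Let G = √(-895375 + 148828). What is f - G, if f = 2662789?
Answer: 2662789 - I*√746547 ≈ 2.6628e+6 - 864.03*I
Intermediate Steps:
G = I*√746547 (G = √(-746547) = I*√746547 ≈ 864.03*I)
f - G = 2662789 - I*√746547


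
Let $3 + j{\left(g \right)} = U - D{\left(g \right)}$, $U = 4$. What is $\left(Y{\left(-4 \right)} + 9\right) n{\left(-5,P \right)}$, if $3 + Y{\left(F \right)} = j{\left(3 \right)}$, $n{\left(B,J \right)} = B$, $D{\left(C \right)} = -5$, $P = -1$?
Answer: $-60$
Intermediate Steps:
$j{\left(g \right)} = 6$ ($j{\left(g \right)} = -3 + \left(4 - -5\right) = -3 + \left(4 + 5\right) = -3 + 9 = 6$)
$Y{\left(F \right)} = 3$ ($Y{\left(F \right)} = -3 + 6 = 3$)
$\left(Y{\left(-4 \right)} + 9\right) n{\left(-5,P \right)} = \left(3 + 9\right) \left(-5\right) = 12 \left(-5\right) = -60$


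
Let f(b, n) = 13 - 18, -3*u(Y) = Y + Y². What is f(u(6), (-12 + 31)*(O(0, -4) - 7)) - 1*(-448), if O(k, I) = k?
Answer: 443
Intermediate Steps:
u(Y) = -Y/3 - Y²/3 (u(Y) = -(Y + Y²)/3 = -Y/3 - Y²/3)
f(b, n) = -5
f(u(6), (-12 + 31)*(O(0, -4) - 7)) - 1*(-448) = -5 - 1*(-448) = -5 + 448 = 443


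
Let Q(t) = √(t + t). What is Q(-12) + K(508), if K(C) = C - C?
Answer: 2*I*√6 ≈ 4.899*I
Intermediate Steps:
K(C) = 0
Q(t) = √2*√t (Q(t) = √(2*t) = √2*√t)
Q(-12) + K(508) = √2*√(-12) + 0 = √2*(2*I*√3) + 0 = 2*I*√6 + 0 = 2*I*√6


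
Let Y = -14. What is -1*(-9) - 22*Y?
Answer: 317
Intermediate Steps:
-1*(-9) - 22*Y = -1*(-9) - 22*(-14) = 9 + 308 = 317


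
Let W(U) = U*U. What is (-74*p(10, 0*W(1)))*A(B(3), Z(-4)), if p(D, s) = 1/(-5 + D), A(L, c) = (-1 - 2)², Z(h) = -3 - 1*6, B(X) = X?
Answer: -666/5 ≈ -133.20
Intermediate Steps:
Z(h) = -9 (Z(h) = -3 - 6 = -9)
W(U) = U²
A(L, c) = 9 (A(L, c) = (-3)² = 9)
(-74*p(10, 0*W(1)))*A(B(3), Z(-4)) = -74/(-5 + 10)*9 = -74/5*9 = -666/5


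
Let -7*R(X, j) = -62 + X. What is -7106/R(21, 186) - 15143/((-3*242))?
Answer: -35491829/29766 ≈ -1192.4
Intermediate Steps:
R(X, j) = 62/7 - X/7 (R(X, j) = -(-62 + X)/7 = 62/7 - X/7)
-7106/R(21, 186) - 15143/((-3*242)) = -7106/(62/7 - ⅐*21) - 15143/((-3*242)) = -7106/(62/7 - 3) - 15143/(-726) = -7106/41/7 - 15143*(-1/726) = -7106*7/41 + 15143/726 = -49742/41 + 15143/726 = -35491829/29766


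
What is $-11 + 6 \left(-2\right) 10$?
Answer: $-131$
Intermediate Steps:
$-11 + 6 \left(-2\right) 10 = -11 - 120 = -131$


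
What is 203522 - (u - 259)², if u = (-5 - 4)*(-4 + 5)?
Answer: 131698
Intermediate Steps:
u = -9 (u = -9*1 = -9)
203522 - (u - 259)² = 203522 - (-9 - 259)² = 203522 - 1*(-268)² = 203522 - 1*71824 = 203522 - 71824 = 131698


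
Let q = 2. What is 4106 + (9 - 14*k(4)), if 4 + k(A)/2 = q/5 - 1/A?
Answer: 21114/5 ≈ 4222.8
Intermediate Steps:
k(A) = -36/5 - 2/A (k(A) = -8 + 2*(2/5 - 1/A) = -8 + 2*(2*(⅕) - 1/A) = -8 + 2*(⅖ - 1/A) = -8 + (⅘ - 2/A) = -36/5 - 2/A)
4106 + (9 - 14*k(4)) = 4106 + (9 - 14*(-36/5 - 2/4)) = 4106 + (9 - 14*(-36/5 - 2*¼)) = 4106 + (9 - 14*(-36/5 - ½)) = 4106 + (9 - 14*(-77/10)) = 4106 + (9 + 539/5) = 4106 + 584/5 = 21114/5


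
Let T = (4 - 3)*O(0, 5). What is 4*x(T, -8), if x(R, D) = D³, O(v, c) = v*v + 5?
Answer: -2048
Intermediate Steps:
O(v, c) = 5 + v² (O(v, c) = v² + 5 = 5 + v²)
T = 5 (T = (4 - 3)*(5 + 0²) = 1*(5 + 0) = 1*5 = 5)
4*x(T, -8) = 4*(-8)³ = 4*(-512) = -2048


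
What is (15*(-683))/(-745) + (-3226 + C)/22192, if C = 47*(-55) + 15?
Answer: 11151951/826652 ≈ 13.491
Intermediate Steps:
C = -2570 (C = -2585 + 15 = -2570)
(15*(-683))/(-745) + (-3226 + C)/22192 = (15*(-683))/(-745) + (-3226 - 2570)/22192 = -10245*(-1/745) - 5796*1/22192 = 2049/149 - 1449/5548 = 11151951/826652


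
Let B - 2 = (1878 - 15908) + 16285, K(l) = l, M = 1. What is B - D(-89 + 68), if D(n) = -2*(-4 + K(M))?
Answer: 2251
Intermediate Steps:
B = 2257 (B = 2 + ((1878 - 15908) + 16285) = 2 + (-14030 + 16285) = 2 + 2255 = 2257)
D(n) = 6 (D(n) = -2*(-4 + 1) = -2*(-3) = 6)
B - D(-89 + 68) = 2257 - 1*6 = 2257 - 6 = 2251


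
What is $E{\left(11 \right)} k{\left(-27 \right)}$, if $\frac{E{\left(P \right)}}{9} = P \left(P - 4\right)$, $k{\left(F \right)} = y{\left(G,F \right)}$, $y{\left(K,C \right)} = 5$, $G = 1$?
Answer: $3465$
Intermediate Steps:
$k{\left(F \right)} = 5$
$E{\left(P \right)} = 9 P \left(-4 + P\right)$ ($E{\left(P \right)} = 9 P \left(P - 4\right) = 9 P \left(-4 + P\right)$)
$E{\left(11 \right)} k{\left(-27 \right)} = 9 \cdot 11 \left(-4 + 11\right) 5 = 9 \cdot 11 \cdot 7 \cdot 5 = 693 \cdot 5 = 3465$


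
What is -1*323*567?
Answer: -183141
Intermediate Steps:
-1*323*567 = -323*567 = -183141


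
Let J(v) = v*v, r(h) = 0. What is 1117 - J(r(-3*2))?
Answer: 1117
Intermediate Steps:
J(v) = v²
1117 - J(r(-3*2)) = 1117 - 1*0² = 1117 - 1*0 = 1117 + 0 = 1117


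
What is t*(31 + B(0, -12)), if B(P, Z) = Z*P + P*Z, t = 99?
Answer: 3069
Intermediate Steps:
B(P, Z) = 2*P*Z (B(P, Z) = P*Z + P*Z = 2*P*Z)
t*(31 + B(0, -12)) = 99*(31 + 2*0*(-12)) = 99*(31 + 0) = 99*31 = 3069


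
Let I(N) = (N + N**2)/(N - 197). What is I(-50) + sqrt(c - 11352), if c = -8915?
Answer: -2450/247 + I*sqrt(20267) ≈ -9.919 + 142.36*I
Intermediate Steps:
I(N) = (N + N**2)/(-197 + N)
I(-50) + sqrt(c - 11352) = -50*(1 - 50)/(-197 - 50) + sqrt(-8915 - 11352) = -50*(-49)/(-247) + sqrt(-20267) = -50*(-1/247)*(-49) + I*sqrt(20267) = -2450/247 + I*sqrt(20267)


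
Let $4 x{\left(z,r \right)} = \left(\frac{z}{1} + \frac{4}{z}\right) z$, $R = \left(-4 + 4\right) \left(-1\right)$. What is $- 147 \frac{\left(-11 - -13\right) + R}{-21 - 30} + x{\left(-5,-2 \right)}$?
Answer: $\frac{885}{68} \approx 13.015$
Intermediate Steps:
$R = 0$ ($R = 0 \left(-1\right) = 0$)
$x{\left(z,r \right)} = \frac{z \left(z + \frac{4}{z}\right)}{4}$ ($x{\left(z,r \right)} = \frac{\left(\frac{z}{1} + \frac{4}{z}\right) z}{4} = \frac{\left(z 1 + \frac{4}{z}\right) z}{4} = \frac{\left(z + \frac{4}{z}\right) z}{4} = \frac{z \left(z + \frac{4}{z}\right)}{4}$)
$- 147 \frac{\left(-11 - -13\right) + R}{-21 - 30} + x{\left(-5,-2 \right)} = - 147 \frac{\left(-11 - -13\right) + 0}{-21 - 30} + \left(1 + \frac{\left(-5\right)^{2}}{4}\right) = - 147 \frac{\left(-11 + 13\right) + 0}{-51} + \left(1 + \frac{1}{4} \cdot 25\right) = - 147 \left(2 + 0\right) \left(- \frac{1}{51}\right) + \left(1 + \frac{25}{4}\right) = - 147 \cdot 2 \left(- \frac{1}{51}\right) + \frac{29}{4} = \left(-147\right) \left(- \frac{2}{51}\right) + \frac{29}{4} = \frac{98}{17} + \frac{29}{4} = \frac{885}{68}$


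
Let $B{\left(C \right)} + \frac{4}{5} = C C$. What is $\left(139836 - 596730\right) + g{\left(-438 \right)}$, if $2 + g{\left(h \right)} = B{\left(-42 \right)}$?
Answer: $- \frac{2275664}{5} \approx -4.5513 \cdot 10^{5}$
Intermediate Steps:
$B{\left(C \right)} = - \frac{4}{5} + C^{2}$ ($B{\left(C \right)} = - \frac{4}{5} + C C = - \frac{4}{5} + C^{2}$)
$g{\left(h \right)} = \frac{8806}{5}$ ($g{\left(h \right)} = -2 - \left(\frac{4}{5} - \left(-42\right)^{2}\right) = -2 + \left(- \frac{4}{5} + 1764\right) = -2 + \frac{8816}{5} = \frac{8806}{5}$)
$\left(139836 - 596730\right) + g{\left(-438 \right)} = \left(139836 - 596730\right) + \frac{8806}{5} = -456894 + \frac{8806}{5} = - \frac{2275664}{5}$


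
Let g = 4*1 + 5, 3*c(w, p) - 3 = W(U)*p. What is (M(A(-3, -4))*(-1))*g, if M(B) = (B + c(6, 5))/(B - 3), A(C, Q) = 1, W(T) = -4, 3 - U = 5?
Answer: -21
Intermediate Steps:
U = -2 (U = 3 - 1*5 = 3 - 5 = -2)
c(w, p) = 1 - 4*p/3 (c(w, p) = 1 + (-4*p)/3 = 1 - 4*p/3)
g = 9 (g = 4 + 5 = 9)
M(B) = (-17/3 + B)/(-3 + B) (M(B) = (B + (1 - 4/3*5))/(B - 3) = (B + (1 - 20/3))/(-3 + B) = (B - 17/3)/(-3 + B) = (-17/3 + B)/(-3 + B))
(M(A(-3, -4))*(-1))*g = (((-17/3 + 1)/(-3 + 1))*(-1))*9 = ((-14/3/(-2))*(-1))*9 = (-1/2*(-14/3)*(-1))*9 = ((7/3)*(-1))*9 = -7/3*9 = -21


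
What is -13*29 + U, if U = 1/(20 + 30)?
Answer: -18849/50 ≈ -376.98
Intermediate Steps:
U = 1/50 ≈ 0.020000
-13*29 + U = -13*29 + 1/50 = -377 + 1/50 = -18849/50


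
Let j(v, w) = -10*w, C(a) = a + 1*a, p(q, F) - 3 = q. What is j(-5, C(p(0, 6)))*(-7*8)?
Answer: 3360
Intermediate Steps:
p(q, F) = 3 + q
C(a) = 2*a (C(a) = a + a = 2*a)
j(-5, C(p(0, 6)))*(-7*8) = (-20*(3 + 0))*(-7*8) = -20*3*(-56) = -10*6*(-56) = -60*(-56) = 3360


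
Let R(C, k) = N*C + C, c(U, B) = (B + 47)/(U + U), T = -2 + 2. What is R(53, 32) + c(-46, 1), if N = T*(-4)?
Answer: 1207/23 ≈ 52.478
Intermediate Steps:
T = 0
c(U, B) = (47 + B)/(2*U) (c(U, B) = (47 + B)/((2*U)) = (47 + B)*(1/(2*U)) = (47 + B)/(2*U))
N = 0 (N = 0*(-4) = 0)
R(C, k) = C (R(C, k) = 0*C + C = 0 + C = C)
R(53, 32) + c(-46, 1) = 53 + (½)*(47 + 1)/(-46) = 53 + (½)*(-1/46)*48 = 53 - 12/23 = 1207/23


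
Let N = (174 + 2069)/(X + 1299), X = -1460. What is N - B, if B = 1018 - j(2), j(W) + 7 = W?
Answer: -166946/161 ≈ -1036.9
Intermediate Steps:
j(W) = -7 + W
N = -2243/161 (N = (174 + 2069)/(-1460 + 1299) = 2243/(-161) = 2243*(-1/161) = -2243/161 ≈ -13.932)
B = 1023 (B = 1018 - (-7 + 2) = 1018 - 1*(-5) = 1018 + 5 = 1023)
N - B = -2243/161 - 1*1023 = -2243/161 - 1023 = -166946/161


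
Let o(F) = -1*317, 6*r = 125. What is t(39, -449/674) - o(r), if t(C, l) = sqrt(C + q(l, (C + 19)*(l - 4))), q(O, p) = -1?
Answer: 317 + sqrt(38) ≈ 323.16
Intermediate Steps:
r = 125/6 (r = (1/6)*125 = 125/6 ≈ 20.833)
o(F) = -317
t(C, l) = sqrt(-1 + C) (t(C, l) = sqrt(C - 1) = sqrt(-1 + C))
t(39, -449/674) - o(r) = sqrt(-1 + 39) - 1*(-317) = sqrt(38) + 317 = 317 + sqrt(38)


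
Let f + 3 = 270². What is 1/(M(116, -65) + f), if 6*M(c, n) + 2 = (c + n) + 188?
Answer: 2/145873 ≈ 1.3711e-5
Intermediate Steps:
M(c, n) = 31 + c/6 + n/6 (M(c, n) = -⅓ + ((c + n) + 188)/6 = -⅓ + (188 + c + n)/6 = -⅓ + (94/3 + c/6 + n/6) = 31 + c/6 + n/6)
f = 72897 (f = -3 + 270² = -3 + 72900 = 72897)
1/(M(116, -65) + f) = 1/((31 + (⅙)*116 + (⅙)*(-65)) + 72897) = 1/((31 + 58/3 - 65/6) + 72897) = 1/(79/2 + 72897) = 1/(145873/2) = 2/145873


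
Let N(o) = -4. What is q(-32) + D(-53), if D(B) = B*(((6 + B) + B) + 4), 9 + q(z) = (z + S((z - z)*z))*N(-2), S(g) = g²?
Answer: 5207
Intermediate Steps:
q(z) = -9 - 4*z (q(z) = -9 + (z + ((z - z)*z)²)*(-4) = -9 + (z + (0*z)²)*(-4) = -9 + (z + 0²)*(-4) = -9 + (z + 0)*(-4) = -9 + z*(-4) = -9 - 4*z)
D(B) = B*(10 + 2*B) (D(B) = B*((6 + 2*B) + 4) = B*(10 + 2*B))
q(-32) + D(-53) = (-9 - 4*(-32)) + 2*(-53)*(5 - 53) = (-9 + 128) + 2*(-53)*(-48) = 119 + 5088 = 5207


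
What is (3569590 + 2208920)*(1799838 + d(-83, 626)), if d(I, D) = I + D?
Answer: 10403519612310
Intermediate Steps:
d(I, D) = D + I
(3569590 + 2208920)*(1799838 + d(-83, 626)) = (3569590 + 2208920)*(1799838 + (626 - 83)) = 5778510*(1799838 + 543) = 5778510*1800381 = 10403519612310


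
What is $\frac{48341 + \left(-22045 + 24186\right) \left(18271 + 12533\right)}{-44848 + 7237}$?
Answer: $- \frac{65999705}{37611} \approx -1754.8$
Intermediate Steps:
$\frac{48341 + \left(-22045 + 24186\right) \left(18271 + 12533\right)}{-44848 + 7237} = \frac{48341 + 2141 \cdot 30804}{-37611} = \left(48341 + 65951364\right) \left(- \frac{1}{37611}\right) = 65999705 \left(- \frac{1}{37611}\right) = - \frac{65999705}{37611}$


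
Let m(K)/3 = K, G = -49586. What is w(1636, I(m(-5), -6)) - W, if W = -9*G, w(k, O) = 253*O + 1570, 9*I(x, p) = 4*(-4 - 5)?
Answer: -445716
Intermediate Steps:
m(K) = 3*K
I(x, p) = -4 (I(x, p) = (4*(-4 - 5))/9 = (4*(-9))/9 = (⅑)*(-36) = -4)
w(k, O) = 1570 + 253*O
W = 446274 (W = -9*(-49586) = 446274)
w(1636, I(m(-5), -6)) - W = (1570 + 253*(-4)) - 1*446274 = (1570 - 1012) - 446274 = 558 - 446274 = -445716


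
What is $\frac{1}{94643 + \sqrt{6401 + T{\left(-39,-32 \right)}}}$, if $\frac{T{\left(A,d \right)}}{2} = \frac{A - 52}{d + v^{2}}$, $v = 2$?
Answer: $\frac{189286}{17914582083} - \frac{\sqrt{25630}}{17914582083} \approx 1.0557 \cdot 10^{-5}$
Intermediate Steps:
$T{\left(A,d \right)} = \frac{2 \left(-52 + A\right)}{4 + d}$ ($T{\left(A,d \right)} = 2 \frac{A - 52}{d + 2^{2}} = 2 \frac{-52 + A}{d + 4} = 2 \frac{-52 + A}{4 + d} = \frac{2 \left(-52 + A\right)}{4 + d}$)
$\frac{1}{94643 + \sqrt{6401 + T{\left(-39,-32 \right)}}} = \frac{1}{94643 + \sqrt{6401 + \frac{2 \left(-52 - 39\right)}{4 - 32}}} = \frac{1}{94643 + \sqrt{6401 + 2 \frac{1}{-28} \left(-91\right)}} = \frac{1}{94643 + \sqrt{6401 + 2 \left(- \frac{1}{28}\right) \left(-91\right)}} = \frac{1}{94643 + \sqrt{6401 + \frac{13}{2}}} = \frac{1}{94643 + \sqrt{\frac{12815}{2}}} = \frac{1}{94643 + \frac{\sqrt{25630}}{2}}$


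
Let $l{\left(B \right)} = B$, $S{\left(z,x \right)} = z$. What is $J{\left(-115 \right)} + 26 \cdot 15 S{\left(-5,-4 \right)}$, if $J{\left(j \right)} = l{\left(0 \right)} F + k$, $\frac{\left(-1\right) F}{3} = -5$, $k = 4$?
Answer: $-1946$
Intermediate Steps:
$F = 15$ ($F = \left(-3\right) \left(-5\right) = 15$)
$J{\left(j \right)} = 4$ ($J{\left(j \right)} = 0 \cdot 15 + 4 = 0 + 4 = 4$)
$J{\left(-115 \right)} + 26 \cdot 15 S{\left(-5,-4 \right)} = 4 + 26 \cdot 15 \left(-5\right) = 4 + 390 \left(-5\right) = 4 - 1950 = -1946$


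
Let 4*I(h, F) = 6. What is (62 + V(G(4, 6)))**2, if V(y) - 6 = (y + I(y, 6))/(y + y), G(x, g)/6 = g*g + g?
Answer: 529782289/112896 ≈ 4692.7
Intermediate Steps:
I(h, F) = 3/2 (I(h, F) = (1/4)*6 = 3/2)
G(x, g) = 6*g + 6*g**2 (G(x, g) = 6*(g*g + g) = 6*(g**2 + g) = 6*(g + g**2) = 6*g + 6*g**2)
V(y) = 6 + (3/2 + y)/(2*y) (V(y) = 6 + (y + 3/2)/(y + y) = 6 + (3/2 + y)/((2*y)) = 6 + (3/2 + y)*(1/(2*y)) = 6 + (3/2 + y)/(2*y))
(62 + V(G(4, 6)))**2 = (62 + (3 + 26*(6*6*(1 + 6)))/(4*((6*6*(1 + 6)))))**2 = (62 + (3 + 26*(6*6*7))/(4*((6*6*7))))**2 = (62 + (1/4)*(3 + 26*252)/252)**2 = (62 + (1/4)*(1/252)*(3 + 6552))**2 = (62 + (1/4)*(1/252)*6555)**2 = (62 + 2185/336)**2 = (23017/336)**2 = 529782289/112896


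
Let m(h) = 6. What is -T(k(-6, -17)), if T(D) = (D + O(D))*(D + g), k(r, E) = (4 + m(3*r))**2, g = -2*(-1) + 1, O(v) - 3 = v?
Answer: -20909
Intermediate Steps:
O(v) = 3 + v
g = 3 (g = 2 + 1 = 3)
k(r, E) = 100 (k(r, E) = (4 + 6)**2 = 10**2 = 100)
T(D) = (3 + D)*(3 + 2*D) (T(D) = (D + (3 + D))*(D + 3) = (3 + 2*D)*(3 + D) = (3 + D)*(3 + 2*D))
-T(k(-6, -17)) = -(9 + 2*100**2 + 9*100) = -(9 + 2*10000 + 900) = -(9 + 20000 + 900) = -1*20909 = -20909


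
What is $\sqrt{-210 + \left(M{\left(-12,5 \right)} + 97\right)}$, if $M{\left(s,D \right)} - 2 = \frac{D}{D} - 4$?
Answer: $i \sqrt{114} \approx 10.677 i$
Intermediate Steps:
$M{\left(s,D \right)} = -1$ ($M{\left(s,D \right)} = 2 - \left(4 - \frac{D}{D}\right) = 2 + \left(1 - 4\right) = 2 - 3 = -1$)
$\sqrt{-210 + \left(M{\left(-12,5 \right)} + 97\right)} = \sqrt{-210 + \left(-1 + 97\right)} = \sqrt{-210 + 96} = \sqrt{-114} = i \sqrt{114}$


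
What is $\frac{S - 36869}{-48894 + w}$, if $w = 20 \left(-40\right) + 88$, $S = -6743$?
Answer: $\frac{21806}{24803} \approx 0.87917$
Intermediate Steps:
$w = -712$ ($w = -800 + 88 = -712$)
$\frac{S - 36869}{-48894 + w} = \frac{-6743 - 36869}{-48894 - 712} = - \frac{43612}{-49606} = \left(-43612\right) \left(- \frac{1}{49606}\right) = \frac{21806}{24803}$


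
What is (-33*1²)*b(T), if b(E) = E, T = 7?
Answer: -231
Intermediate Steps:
(-33*1²)*b(T) = -33*1²*7 = -33*1*7 = -33*7 = -231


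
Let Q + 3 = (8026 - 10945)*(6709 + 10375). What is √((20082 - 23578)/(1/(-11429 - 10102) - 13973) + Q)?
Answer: I*√70526353658502707937510/37606583 ≈ 7061.7*I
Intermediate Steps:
Q = -49868199 (Q = -3 + (8026 - 10945)*(6709 + 10375) = -3 - 2919*17084 = -3 - 49868196 = -49868199)
√((20082 - 23578)/(1/(-11429 - 10102) - 13973) + Q) = √((20082 - 23578)/(1/(-11429 - 10102) - 13973) - 49868199) = √(-3496/(1/(-21531) - 13973) - 49868199) = √(-3496/(-1/21531 - 13973) - 49868199) = √(-3496/(-300852664/21531) - 49868199) = √(-3496*(-21531/300852664) - 49868199) = √(9409047/37606583 - 49868199) = √(-1875372555344970/37606583) = I*√70526353658502707937510/37606583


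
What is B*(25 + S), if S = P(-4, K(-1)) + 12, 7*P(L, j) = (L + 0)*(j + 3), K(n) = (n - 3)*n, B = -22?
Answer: -726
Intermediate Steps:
K(n) = n*(-3 + n) (K(n) = (-3 + n)*n = n*(-3 + n))
P(L, j) = L*(3 + j)/7 (P(L, j) = ((L + 0)*(j + 3))/7 = (L*(3 + j))/7 = L*(3 + j)/7)
S = 8 (S = (1/7)*(-4)*(3 - (-3 - 1)) + 12 = (1/7)*(-4)*(3 - 1*(-4)) + 12 = (1/7)*(-4)*(3 + 4) + 12 = (1/7)*(-4)*7 + 12 = -4 + 12 = 8)
B*(25 + S) = -22*(25 + 8) = -22*33 = -726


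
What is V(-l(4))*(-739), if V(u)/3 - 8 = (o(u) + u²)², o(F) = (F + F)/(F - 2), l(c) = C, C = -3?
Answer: -516561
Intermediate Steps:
l(c) = -3
o(F) = 2*F/(-2 + F) (o(F) = (2*F)/(-2 + F) = 2*F/(-2 + F))
V(u) = 24 + 3*(u² + 2*u/(-2 + u))² (V(u) = 24 + 3*(2*u/(-2 + u) + u²)² = 24 + 3*(u² + 2*u/(-2 + u))²)
V(-l(4))*(-739) = (24 + 3*(-1*(-3))²*(2 + (-1*(-3))² - (-2)*(-3))²/(-2 - 1*(-3))²)*(-739) = (24 + 3*3²*(2 + 3² - 2*3)²/(-2 + 3)²)*(-739) = (24 + 3*9*(2 + 9 - 6)²/1²)*(-739) = (24 + 3*9*1*5²)*(-739) = (24 + 3*9*1*25)*(-739) = (24 + 675)*(-739) = 699*(-739) = -516561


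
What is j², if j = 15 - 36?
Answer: 441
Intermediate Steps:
j = -21
j² = (-21)² = 441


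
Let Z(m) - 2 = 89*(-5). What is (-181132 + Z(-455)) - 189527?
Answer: -371102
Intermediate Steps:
Z(m) = -443 (Z(m) = 2 + 89*(-5) = 2 - 445 = -443)
(-181132 + Z(-455)) - 189527 = (-181132 - 443) - 189527 = -181575 - 189527 = -371102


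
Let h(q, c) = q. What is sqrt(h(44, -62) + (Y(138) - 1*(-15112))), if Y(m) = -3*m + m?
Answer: 4*sqrt(930) ≈ 121.98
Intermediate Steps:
Y(m) = -2*m
sqrt(h(44, -62) + (Y(138) - 1*(-15112))) = sqrt(44 + (-2*138 - 1*(-15112))) = sqrt(44 + (-276 + 15112)) = sqrt(44 + 14836) = sqrt(14880) = 4*sqrt(930)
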